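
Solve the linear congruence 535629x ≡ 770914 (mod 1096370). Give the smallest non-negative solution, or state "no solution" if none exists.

First find gcd(535629, 1096370):
1096370 = 2×535629 + 25112
535629 = 21×25112 + 8277
25112 = 3×8277 + 281
8277 = 29×281 + 128
281 = 2×128 + 25
128 = 5×25 + 3
25 = 8×3 + 1
3 = 3×1 + 0
gcd = 1, so a unique solution mod 1096370 exists.
Back-substitute for the Bézout coefficients:
1 = 25 − 8·3
1 = −8·128 + 41·25
1 = 41·281 − 90·128
1 = −90·8277 + 2651·281
1 = 2651·25112 − 8043·8277
1 = −8043·535629 + 171554·25112
1 = 171554·1096370 − 351151·535629
So 535629·(-351151) ≡ 1 (mod 1096370), giving 535629⁻¹ ≡ 745219.
x ≡ 535629⁻¹·770914 ≡ 745219·770914 ≡ 783796 (mod 1096370).

783796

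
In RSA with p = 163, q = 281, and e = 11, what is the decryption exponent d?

φ(n) = (p−1)(q−1) = 162·280 = 45360.
Need d with 11·d ≡ 1 (mod 45360). Apply the extended Euclidean algorithm:
45360 = 4123·11 + 7
11 = 1·7 + 4
7 = 1·4 + 3
4 = 1·3 + 1
3 = 3·1 + 0
Back-substitute:
1 = 4 − 3
1 = −7 + 2·4
1 = 2·11 − 3·7
1 = −3·45360 + 12371·11
So 11·12371 ≡ 1 (mod 45360), hence d = 12371.

12371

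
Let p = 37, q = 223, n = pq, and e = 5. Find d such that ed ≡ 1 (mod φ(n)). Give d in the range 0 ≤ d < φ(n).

3197

φ(n) = (p−1)(q−1) = 36·222 = 7992.
Need d with 5·d ≡ 1 (mod 7992). Apply the extended Euclidean algorithm:
7992 = 1598·5 + 2
5 = 2·2 + 1
2 = 2·1 + 0
Back-substitute:
1 = 5 − 2·2
1 = −2·7992 + 3197·5
So 5·3197 ≡ 1 (mod 7992), hence d = 3197.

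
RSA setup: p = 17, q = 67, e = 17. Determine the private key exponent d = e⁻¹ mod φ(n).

φ(n) = (p−1)(q−1) = 16·66 = 1056.
Need d with 17·d ≡ 1 (mod 1056). Apply the extended Euclidean algorithm:
1056 = 62·17 + 2
17 = 8·2 + 1
2 = 2·1 + 0
Back-substitute:
1 = 17 − 8·2
1 = −8·1056 + 497·17
So 17·497 ≡ 1 (mod 1056), hence d = 497.

497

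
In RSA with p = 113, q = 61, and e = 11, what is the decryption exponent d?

611

φ(n) = (p−1)(q−1) = 112·60 = 6720.
Need d with 11·d ≡ 1 (mod 6720). Apply the extended Euclidean algorithm:
6720 = 610*11 + 10
11 = 1*10 + 1
10 = 10*1 + 0
Back-substitute:
1 = 11 − 10
1 = −6720 + 611·11
So 11·611 ≡ 1 (mod 6720), hence d = 611.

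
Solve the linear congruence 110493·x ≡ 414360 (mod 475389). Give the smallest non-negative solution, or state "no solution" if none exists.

First find gcd(110493, 475389):
475389 = 4*110493 + 33417
110493 = 3*33417 + 10242
33417 = 3*10242 + 2691
10242 = 3*2691 + 2169
2691 = 1*2169 + 522
2169 = 4*522 + 81
522 = 6*81 + 36
81 = 2*36 + 9
36 = 4*9 + 0
gcd = 9 and 9 | 414360, so solutions exist. Divide through by 9: 12277x ≡ 46040 (mod 52821).
Now find 12277⁻¹ mod 52821:
52821 = 4·12277 + 3713
12277 = 3·3713 + 1138
3713 = 3·1138 + 299
1138 = 3·299 + 241
299 = 1·241 + 58
241 = 4·58 + 9
58 = 6·9 + 4
9 = 2·4 + 1
4 = 4·1 + 0
Back-substitute:
1 = 9 − 2·4
1 = −2·58 + 13·9
1 = 13·241 − 54·58
1 = −54·299 + 67·241
1 = 67·1138 − 255·299
1 = −255·3713 + 832·1138
1 = 832·12277 − 2751·3713
1 = −2751·52821 + 11836·12277
So 12277⁻¹ ≡ 11836 (mod 52821).
Then x ≡ 11836·46040 ≡ 28004 (mod 52821); the smallest non-negative solution is x = 28004.

28004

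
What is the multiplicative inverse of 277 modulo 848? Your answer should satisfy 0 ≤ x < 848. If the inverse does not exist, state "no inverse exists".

Extended Euclidean algorithm:
848 = 3·277 + 17
277 = 16·17 + 5
17 = 3·5 + 2
5 = 2·2 + 1
2 = 2·1 + 0
gcd = 1, so the inverse exists. Back-substitute:
1 = 5 − 2·2
1 = −2·17 + 7·5
1 = 7·277 − 114·17
1 = −114·848 + 349·277
So 277·349 ≡ 1 (mod 848).

349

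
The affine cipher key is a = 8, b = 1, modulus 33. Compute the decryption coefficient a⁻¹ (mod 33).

gcd(33, 8) by repeated division:
33 = 4*8 + 1
8 = 8*1 + 0
Since gcd(8, 33) = 1, back-substitute to write 1 as a combination:
1 = 33 − 4·8
So 8·(-4) ≡ 1 (mod 33), and -4 ≡ 29 (mod 33).

29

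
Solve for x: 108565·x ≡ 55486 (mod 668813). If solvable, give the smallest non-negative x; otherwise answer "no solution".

First find gcd(108565, 668813):
668813 = 6·108565 + 17423
108565 = 6·17423 + 4027
17423 = 4·4027 + 1315
4027 = 3·1315 + 82
1315 = 16·82 + 3
82 = 27·3 + 1
3 = 3·1 + 0
gcd = 1, so a unique solution mod 668813 exists.
Back-substitute for the Bézout coefficients:
1 = 82 − 27·3
1 = −27·1315 + 433·82
1 = 433·4027 − 1326·1315
1 = −1326·17423 + 5737·4027
1 = 5737·108565 − 35748·17423
1 = −35748·668813 + 220225·108565
So 108565·(220225) ≡ 1 (mod 668813), giving 108565⁻¹ ≡ 220225.
x ≡ 108565⁻¹·55486 ≡ 220225·55486 ≡ 190840 (mod 668813).

190840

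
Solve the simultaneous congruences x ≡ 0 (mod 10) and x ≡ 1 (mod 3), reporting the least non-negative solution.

Write x = 0 + 10·k. Then 10·k ≡ 1 − 0 ≡ 1 (mod 3).
Need 10⁻¹ mod 3. Extended Euclid on (3, 1):
3 = 3*1 + 0
10⁻¹ ≡ 1 (mod 3), so k ≡ 1·1 ≡ 1 (mod 3).
x = 0 + 10·1 = 10.

10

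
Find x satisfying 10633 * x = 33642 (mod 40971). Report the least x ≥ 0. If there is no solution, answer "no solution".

5598

First find gcd(10633, 40971):
40971 = 3×10633 + 9072
10633 = 1×9072 + 1561
9072 = 5×1561 + 1267
1561 = 1×1267 + 294
1267 = 4×294 + 91
294 = 3×91 + 21
91 = 4×21 + 7
21 = 3×7 + 0
gcd = 7 and 7 | 33642, so solutions exist. Divide through by 7: 1519x ≡ 4806 (mod 5853).
Now find 1519⁻¹ mod 5853:
5853 = 3*1519 + 1296
1519 = 1*1296 + 223
1296 = 5*223 + 181
223 = 1*181 + 42
181 = 4*42 + 13
42 = 3*13 + 3
13 = 4*3 + 1
3 = 3*1 + 0
Back-substitute:
1 = 13 − 4·3
1 = −4·42 + 13·13
1 = 13·181 − 56·42
1 = −56·223 + 69·181
1 = 69·1296 − 401·223
1 = −401·1519 + 470·1296
1 = 470·5853 − 1811·1519
So 1519·(-1811) ≡ 1 (mod 5853), i.e. 1519⁻¹ ≡ 4042.
Then x ≡ 4042·4806 ≡ 5598 (mod 5853); the smallest non-negative solution is x = 5598.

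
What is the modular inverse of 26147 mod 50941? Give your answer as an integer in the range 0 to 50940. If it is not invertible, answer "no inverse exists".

Compute gcd(26147, 50941):
50941 = 1·26147 + 24794
26147 = 1·24794 + 1353
24794 = 18·1353 + 440
1353 = 3·440 + 33
440 = 13·33 + 11
33 = 3·11 + 0
The gcd is 11, not 1, hence no inverse exists.

no inverse exists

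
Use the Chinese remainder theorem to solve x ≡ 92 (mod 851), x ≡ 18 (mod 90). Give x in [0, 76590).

Write x = 92 + 851·k. Then 851·k ≡ 18 − 92 ≡ 16 (mod 90).
Need 851⁻¹ mod 90. Extended Euclid on (90, 41):
90 = 2*41 + 8
41 = 5*8 + 1
8 = 8*1 + 0
Back-substitute:
1 = 41 − 5·8
1 = −5·90 + 11·41
851⁻¹ ≡ 11 (mod 90), so k ≡ 11·16 ≡ 86 (mod 90).
x = 92 + 851·86 = 73278.

73278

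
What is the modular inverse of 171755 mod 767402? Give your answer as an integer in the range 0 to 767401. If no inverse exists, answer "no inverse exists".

190681

gcd(767402, 171755) by repeated division:
767402 = 4·171755 + 80382
171755 = 2·80382 + 10991
80382 = 7·10991 + 3445
10991 = 3·3445 + 656
3445 = 5·656 + 165
656 = 3·165 + 161
165 = 1·161 + 4
161 = 40·4 + 1
4 = 4·1 + 0
gcd = 1, so the inverse exists. Back-substitute:
1 = 161 − 40·4
1 = −40·165 + 41·161
1 = 41·656 − 163·165
1 = −163·3445 + 856·656
1 = 856·10991 − 2731·3445
1 = −2731·80382 + 19973·10991
1 = 19973·171755 − 42677·80382
1 = −42677·767402 + 190681·171755
So 171755·190681 ≡ 1 (mod 767402).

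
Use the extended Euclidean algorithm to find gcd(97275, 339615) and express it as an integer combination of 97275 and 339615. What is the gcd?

Repeated division:
339615 = 3·97275 + 47790
97275 = 2·47790 + 1695
47790 = 28·1695 + 330
1695 = 5·330 + 45
330 = 7·45 + 15
45 = 3·15 + 0
gcd(97275, 339615) = 15.
Back-substituting:
15 = 330 − 7·45
15 = −7·1695 + 36·330
15 = 36·47790 − 1015·1695
15 = −1015·97275 + 2066·47790
15 = 2066·339615 − 7213·97275
So 15 = (2066)·339615 + (-7213)·97275.

15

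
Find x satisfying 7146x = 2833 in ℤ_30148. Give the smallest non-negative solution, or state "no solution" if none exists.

gcd(7146, 30148):
30148 = 4*7146 + 1564
7146 = 4*1564 + 890
1564 = 1*890 + 674
890 = 1*674 + 216
674 = 3*216 + 26
216 = 8*26 + 8
26 = 3*8 + 2
8 = 4*2 + 0
gcd = 2, but 2 ∤ 2833, so the congruence has no solution.

no solution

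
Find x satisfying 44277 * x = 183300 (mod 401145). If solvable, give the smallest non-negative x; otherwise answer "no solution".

First find gcd(44277, 401145):
401145 = 9*44277 + 2652
44277 = 16*2652 + 1845
2652 = 1*1845 + 807
1845 = 2*807 + 231
807 = 3*231 + 114
231 = 2*114 + 3
114 = 38*3 + 0
gcd = 3 and 3 | 183300, so solutions exist. Divide through by 3: 14759x ≡ 61100 (mod 133715).
Now find 14759⁻¹ mod 133715:
133715 = 9*14759 + 884
14759 = 16*884 + 615
884 = 1*615 + 269
615 = 2*269 + 77
269 = 3*77 + 38
77 = 2*38 + 1
38 = 38*1 + 0
Back-substitute:
1 = 77 − 2·38
1 = −2·269 + 7·77
1 = 7·615 − 16·269
1 = −16·884 + 23·615
1 = 23·14759 − 384·884
1 = −384·133715 + 3479·14759
So 14759⁻¹ ≡ 3479 (mod 133715).
Then x ≡ 3479·61100 ≡ 93765 (mod 133715); the smallest non-negative solution is x = 93765.

93765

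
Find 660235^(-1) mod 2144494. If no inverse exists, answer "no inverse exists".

Run Euclid on (2144494, 660235):
2144494 = 3·660235 + 163789
660235 = 4·163789 + 5079
163789 = 32·5079 + 1261
5079 = 4·1261 + 35
1261 = 36·35 + 1
35 = 35·1 + 0
Since gcd(660235, 2144494) = 1, back-substitute to write 1 as a combination:
1 = 1261 − 36·35
1 = −36·5079 + 145·1261
1 = 145·163789 − 4676·5079
1 = −4676·660235 + 18849·163789
1 = 18849·2144494 − 61223·660235
Thus 660235·(-61223) ≡ 1 (mod 2144494); reducing, -61223 mod 2144494 = 2083271.

2083271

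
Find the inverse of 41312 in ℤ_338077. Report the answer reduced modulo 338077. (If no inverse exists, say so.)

258296

gcd(338077, 41312) by repeated division:
338077 = 8·41312 + 7581
41312 = 5·7581 + 3407
7581 = 2·3407 + 767
3407 = 4·767 + 339
767 = 2·339 + 89
339 = 3·89 + 72
89 = 1·72 + 17
72 = 4·17 + 4
17 = 4·4 + 1
4 = 4·1 + 0
gcd = 1, so the inverse exists. Back-substitute:
1 = 17 − 4·4
1 = −4·72 + 17·17
1 = 17·89 − 21·72
1 = −21·339 + 80·89
1 = 80·767 − 181·339
1 = −181·3407 + 804·767
1 = 804·7581 − 1789·3407
1 = −1789·41312 + 9749·7581
1 = 9749·338077 − 79781·41312
So 41312·(-79781) ≡ 1 (mod 338077), and -79781 ≡ 258296 (mod 338077).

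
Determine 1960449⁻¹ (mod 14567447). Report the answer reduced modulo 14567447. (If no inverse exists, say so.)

Run Euclid on (14567447, 1960449):
14567447 = 7*1960449 + 844304
1960449 = 2*844304 + 271841
844304 = 3*271841 + 28781
271841 = 9*28781 + 12812
28781 = 2*12812 + 3157
12812 = 4*3157 + 184
3157 = 17*184 + 29
184 = 6*29 + 10
29 = 2*10 + 9
10 = 1*9 + 1
9 = 9*1 + 0
Since gcd(1960449, 14567447) = 1, back-substitute to write 1 as a combination:
1 = 10 − 9
1 = −29 + 3·10
1 = 3·184 − 19·29
1 = −19·3157 + 326·184
1 = 326·12812 − 1323·3157
1 = −1323·28781 + 2972·12812
1 = 2972·271841 − 28071·28781
1 = −28071·844304 + 87185·271841
1 = 87185·1960449 − 202441·844304
1 = −202441·14567447 + 1504272·1960449
So 1960449·1504272 ≡ 1 (mod 14567447).

1504272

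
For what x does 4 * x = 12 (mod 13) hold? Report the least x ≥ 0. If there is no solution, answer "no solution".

3

First find gcd(4, 13):
13 = 3·4 + 1
4 = 4·1 + 0
gcd = 1, so a unique solution mod 13 exists.
Back-substitute for the Bézout coefficients:
1 = 13 − 3·4
So 4·(-3) ≡ 1 (mod 13), giving 4⁻¹ ≡ 10.
x ≡ 4⁻¹·12 ≡ 10·12 ≡ 3 (mod 13).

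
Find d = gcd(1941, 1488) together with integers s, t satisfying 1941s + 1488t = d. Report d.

Apply Euclid's algorithm to 1941 and 1488:
1941 = 1×1488 + 453
1488 = 3×453 + 129
453 = 3×129 + 66
129 = 1×66 + 63
66 = 1×63 + 3
63 = 21×3 + 0
gcd(1941, 1488) = 3.
Working backward:
3 = 66 − 63
3 = −129 + 2·66
3 = 2·453 − 7·129
3 = −7·1488 + 23·453
3 = 23·1941 − 30·1488
So 3 = (23)·1941 + (-30)·1488.

3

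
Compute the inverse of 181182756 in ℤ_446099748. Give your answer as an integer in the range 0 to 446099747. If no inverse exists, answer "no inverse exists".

no inverse exists

Euclidean algorithm on 446099748, 181182756:
446099748 = 2×181182756 + 83734236
181182756 = 2×83734236 + 13714284
83734236 = 6×13714284 + 1448532
13714284 = 9×1448532 + 677496
1448532 = 2×677496 + 93540
677496 = 7×93540 + 22716
93540 = 4×22716 + 2676
22716 = 8×2676 + 1308
2676 = 2×1308 + 60
1308 = 21×60 + 48
60 = 1×48 + 12
48 = 4×12 + 0
gcd(181182756, 446099748) = 12 ≠ 1, so 181182756 has no multiplicative inverse modulo 446099748.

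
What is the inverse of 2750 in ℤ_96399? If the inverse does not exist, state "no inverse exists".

gcd(96399, 2750) by repeated division:
96399 = 35·2750 + 149
2750 = 18·149 + 68
149 = 2·68 + 13
68 = 5·13 + 3
13 = 4·3 + 1
3 = 3·1 + 0
gcd = 1, so the inverse exists. Back-substitute:
1 = 13 − 4·3
1 = −4·68 + 21·13
1 = 21·149 − 46·68
1 = −46·2750 + 849·149
1 = 849·96399 − 29761·2750
Thus 2750·(-29761) ≡ 1 (mod 96399); reducing, -29761 mod 96399 = 66638.

66638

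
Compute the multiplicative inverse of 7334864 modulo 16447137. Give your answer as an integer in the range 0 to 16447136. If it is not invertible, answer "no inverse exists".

Run Euclid on (16447137, 7334864):
16447137 = 2*7334864 + 1777409
7334864 = 4*1777409 + 225228
1777409 = 7*225228 + 200813
225228 = 1*200813 + 24415
200813 = 8*24415 + 5493
24415 = 4*5493 + 2443
5493 = 2*2443 + 607
2443 = 4*607 + 15
607 = 40*15 + 7
15 = 2*7 + 1
7 = 7*1 + 0
Since gcd(7334864, 16447137) = 1, back-substitute to write 1 as a combination:
1 = 15 − 2·7
1 = −2·607 + 81·15
1 = 81·2443 − 326·607
1 = −326·5493 + 733·2443
1 = 733·24415 − 3258·5493
1 = −3258·200813 + 26797·24415
1 = 26797·225228 − 30055·200813
1 = −30055·1777409 + 237182·225228
1 = 237182·7334864 − 978783·1777409
1 = −978783·16447137 + 2194748·7334864
So 7334864·2194748 ≡ 1 (mod 16447137).

2194748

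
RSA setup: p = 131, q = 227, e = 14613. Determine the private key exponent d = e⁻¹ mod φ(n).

φ(n) = (p−1)(q−1) = 130·226 = 29380.
Need d with 14613·d ≡ 1 (mod 29380). Apply the extended Euclidean algorithm:
29380 = 2×14613 + 154
14613 = 94×154 + 137
154 = 1×137 + 17
137 = 8×17 + 1
17 = 17×1 + 0
Back-substitute:
1 = 137 − 8·17
1 = −8·154 + 9·137
1 = 9·14613 − 854·154
1 = −854·29380 + 1717·14613
So 14613·1717 ≡ 1 (mod 29380), hence d = 1717.

1717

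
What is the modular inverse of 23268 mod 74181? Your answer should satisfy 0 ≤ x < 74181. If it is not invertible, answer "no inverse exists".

Compute gcd(23268, 74181):
74181 = 3×23268 + 4377
23268 = 5×4377 + 1383
4377 = 3×1383 + 228
1383 = 6×228 + 15
228 = 15×15 + 3
15 = 5×3 + 0
gcd(23268, 74181) = 3 ≠ 1, so 23268 has no multiplicative inverse modulo 74181.

no inverse exists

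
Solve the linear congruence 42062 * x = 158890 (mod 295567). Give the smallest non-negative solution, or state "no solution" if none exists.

First find gcd(42062, 295567):
295567 = 7×42062 + 1133
42062 = 37×1133 + 141
1133 = 8×141 + 5
141 = 28×5 + 1
5 = 5×1 + 0
gcd = 1, so a unique solution mod 295567 exists.
Back-substitute for the Bézout coefficients:
1 = 141 − 28·5
1 = −28·1133 + 225·141
1 = 225·42062 − 8353·1133
1 = −8353·295567 + 58696·42062
So 42062·(58696) ≡ 1 (mod 295567), giving 42062⁻¹ ≡ 58696.
x ≡ 42062⁻¹·158890 ≡ 58696·158890 ≡ 181889 (mod 295567).

181889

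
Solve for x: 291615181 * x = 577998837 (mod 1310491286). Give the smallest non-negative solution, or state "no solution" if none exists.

First find gcd(291615181, 1310491286):
1310491286 = 4·291615181 + 144030562
291615181 = 2·144030562 + 3554057
144030562 = 40·3554057 + 1868282
3554057 = 1·1868282 + 1685775
1868282 = 1·1685775 + 182507
1685775 = 9·182507 + 43212
182507 = 4·43212 + 9659
43212 = 4·9659 + 4576
9659 = 2·4576 + 507
4576 = 9·507 + 13
507 = 39·13 + 0
gcd = 13 and 13 | 577998837, so solutions exist. Divide through by 13: 22431937x ≡ 44461449 (mod 100807022).
Now find 22431937⁻¹ mod 100807022:
100807022 = 4·22431937 + 11079274
22431937 = 2·11079274 + 273389
11079274 = 40·273389 + 143714
273389 = 1·143714 + 129675
143714 = 1·129675 + 14039
129675 = 9·14039 + 3324
14039 = 4·3324 + 743
3324 = 4·743 + 352
743 = 2·352 + 39
352 = 9·39 + 1
39 = 39·1 + 0
Back-substitute:
1 = 352 − 9·39
1 = −9·743 + 19·352
1 = 19·3324 − 85·743
1 = −85·14039 + 359·3324
1 = 359·129675 − 3316·14039
1 = −3316·143714 + 3675·129675
1 = 3675·273389 − 6991·143714
1 = −6991·11079274 + 283315·273389
1 = 283315·22431937 − 573621·11079274
1 = −573621·100807022 + 2577799·22431937
So 22431937⁻¹ ≡ 2577799 (mod 100807022).
Then x ≡ 2577799·44461449 ≡ 34300829 (mod 100807022); the smallest non-negative solution is x = 34300829.

34300829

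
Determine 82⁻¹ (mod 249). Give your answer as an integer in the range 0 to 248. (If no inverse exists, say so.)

Extended Euclidean algorithm:
249 = 3·82 + 3
82 = 27·3 + 1
3 = 3·1 + 0
gcd = 1, so the inverse exists. Back-substitute:
1 = 82 − 27·3
1 = −27·249 + 82·82
So 82·82 ≡ 1 (mod 249).

82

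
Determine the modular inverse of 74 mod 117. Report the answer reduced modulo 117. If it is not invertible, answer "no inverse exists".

68

Run Euclid on (117, 74):
117 = 1*74 + 43
74 = 1*43 + 31
43 = 1*31 + 12
31 = 2*12 + 7
12 = 1*7 + 5
7 = 1*5 + 2
5 = 2*2 + 1
2 = 2*1 + 0
gcd = 1, so the inverse exists. Back-substitute:
1 = 5 − 2·2
1 = −2·7 + 3·5
1 = 3·12 − 5·7
1 = −5·31 + 13·12
1 = 13·43 − 18·31
1 = −18·74 + 31·43
1 = 31·117 − 49·74
Thus 74·(-49) ≡ 1 (mod 117); reducing, -49 mod 117 = 68.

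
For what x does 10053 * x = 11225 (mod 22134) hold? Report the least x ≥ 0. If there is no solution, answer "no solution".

gcd(10053, 22134):
22134 = 2*10053 + 2028
10053 = 4*2028 + 1941
2028 = 1*1941 + 87
1941 = 22*87 + 27
87 = 3*27 + 6
27 = 4*6 + 3
6 = 2*3 + 0
gcd = 3, but 3 ∤ 11225, so the congruence has no solution.

no solution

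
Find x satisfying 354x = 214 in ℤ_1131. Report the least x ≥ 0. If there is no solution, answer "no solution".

gcd(354, 1131):
1131 = 3*354 + 69
354 = 5*69 + 9
69 = 7*9 + 6
9 = 1*6 + 3
6 = 2*3 + 0
gcd = 3, but 3 ∤ 214, so the congruence has no solution.

no solution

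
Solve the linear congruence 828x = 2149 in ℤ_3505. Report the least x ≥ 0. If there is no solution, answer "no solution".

2843

First find gcd(828, 3505):
3505 = 4*828 + 193
828 = 4*193 + 56
193 = 3*56 + 25
56 = 2*25 + 6
25 = 4*6 + 1
6 = 6*1 + 0
gcd = 1, so a unique solution mod 3505 exists.
Back-substitute for the Bézout coefficients:
1 = 25 − 4·6
1 = −4·56 + 9·25
1 = 9·193 − 31·56
1 = −31·828 + 133·193
1 = 133·3505 − 563·828
So 828·(-563) ≡ 1 (mod 3505), giving 828⁻¹ ≡ 2942.
x ≡ 828⁻¹·2149 ≡ 2942·2149 ≡ 2843 (mod 3505).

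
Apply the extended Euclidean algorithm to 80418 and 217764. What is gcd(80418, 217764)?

Apply Euclid's algorithm to 217764 and 80418:
217764 = 2*80418 + 56928
80418 = 1*56928 + 23490
56928 = 2*23490 + 9948
23490 = 2*9948 + 3594
9948 = 2*3594 + 2760
3594 = 1*2760 + 834
2760 = 3*834 + 258
834 = 3*258 + 60
258 = 4*60 + 18
60 = 3*18 + 6
18 = 3*6 + 0
gcd(80418, 217764) = 6.
Working backward:
6 = 60 − 3·18
6 = −3·258 + 13·60
6 = 13·834 − 42·258
6 = −42·2760 + 139·834
6 = 139·3594 − 181·2760
6 = −181·9948 + 501·3594
6 = 501·23490 − 1183·9948
6 = −1183·56928 + 2867·23490
6 = 2867·80418 − 4050·56928
6 = −4050·217764 + 10967·80418
So 6 = (-4050)·217764 + (10967)·80418.

6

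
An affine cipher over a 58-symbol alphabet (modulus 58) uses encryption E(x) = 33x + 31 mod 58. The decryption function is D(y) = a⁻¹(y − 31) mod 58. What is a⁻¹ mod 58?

51

Apply the Euclidean algorithm to 58 and 33:
58 = 1×33 + 25
33 = 1×25 + 8
25 = 3×8 + 1
8 = 8×1 + 0
The gcd is 1. Working backward:
1 = 25 − 3·8
1 = −3·33 + 4·25
1 = 4·58 − 7·33
So 33·(-7) ≡ 1 (mod 58), and -7 ≡ 51 (mod 58).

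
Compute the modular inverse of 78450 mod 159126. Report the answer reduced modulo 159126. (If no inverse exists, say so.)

no inverse exists

Compute gcd(78450, 159126):
159126 = 2*78450 + 2226
78450 = 35*2226 + 540
2226 = 4*540 + 66
540 = 8*66 + 12
66 = 5*12 + 6
12 = 2*6 + 0
The gcd is 6, not 1, hence no inverse exists.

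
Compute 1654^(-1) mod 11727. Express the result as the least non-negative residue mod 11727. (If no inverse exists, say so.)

787

Extended Euclidean algorithm:
11727 = 7×1654 + 149
1654 = 11×149 + 15
149 = 9×15 + 14
15 = 1×14 + 1
14 = 14×1 + 0
Since gcd(1654, 11727) = 1, back-substitute to write 1 as a combination:
1 = 15 − 14
1 = −149 + 10·15
1 = 10·1654 − 111·149
1 = −111·11727 + 787·1654
So 1654·787 ≡ 1 (mod 11727).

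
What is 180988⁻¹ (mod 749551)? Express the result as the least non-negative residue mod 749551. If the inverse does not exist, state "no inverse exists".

Apply the Euclidean algorithm to 749551 and 180988:
749551 = 4*180988 + 25599
180988 = 7*25599 + 1795
25599 = 14*1795 + 469
1795 = 3*469 + 388
469 = 1*388 + 81
388 = 4*81 + 64
81 = 1*64 + 17
64 = 3*17 + 13
17 = 1*13 + 4
13 = 3*4 + 1
4 = 4*1 + 0
The gcd is 1. Working backward:
1 = 13 − 3·4
1 = −3·17 + 4·13
1 = 4·64 − 15·17
1 = −15·81 + 19·64
1 = 19·388 − 91·81
1 = −91·469 + 110·388
1 = 110·1795 − 421·469
1 = −421·25599 + 6004·1795
1 = 6004·180988 − 42449·25599
1 = −42449·749551 + 175800·180988
So 180988·175800 ≡ 1 (mod 749551).

175800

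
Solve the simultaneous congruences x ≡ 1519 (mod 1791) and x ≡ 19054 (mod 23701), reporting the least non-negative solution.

Write x = 1519 + 1791·k. Then 1791·k ≡ 19054 − 1519 ≡ 17535 (mod 23701).
Need 1791⁻¹ mod 23701. Extended Euclid on (23701, 1791):
23701 = 13*1791 + 418
1791 = 4*418 + 119
418 = 3*119 + 61
119 = 1*61 + 58
61 = 1*58 + 3
58 = 19*3 + 1
3 = 3*1 + 0
Back-substitute:
1 = 58 − 19·3
1 = −19·61 + 20·58
1 = 20·119 − 39·61
1 = −39·418 + 137·119
1 = 137·1791 − 587·418
1 = −587·23701 + 7768·1791
1791⁻¹ ≡ 7768 (mod 23701), so k ≡ 7768·17535 ≡ 2233 (mod 23701).
x = 1519 + 1791·2233 = 4000822.

4000822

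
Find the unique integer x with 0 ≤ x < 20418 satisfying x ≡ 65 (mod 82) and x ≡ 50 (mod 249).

Write x = 65 + 82·k. Then 82·k ≡ 50 − 65 ≡ 234 (mod 249).
Need 82⁻¹ mod 249. Extended Euclid on (249, 82):
249 = 3*82 + 3
82 = 27*3 + 1
3 = 3*1 + 0
Back-substitute:
1 = 82 − 27·3
1 = −27·249 + 82·82
82⁻¹ ≡ 82 (mod 249), so k ≡ 82·234 ≡ 15 (mod 249).
x = 65 + 82·15 = 1295.

1295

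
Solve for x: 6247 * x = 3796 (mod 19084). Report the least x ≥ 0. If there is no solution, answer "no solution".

2860

First find gcd(6247, 19084):
19084 = 3*6247 + 343
6247 = 18*343 + 73
343 = 4*73 + 51
73 = 1*51 + 22
51 = 2*22 + 7
22 = 3*7 + 1
7 = 7*1 + 0
gcd = 1, so a unique solution mod 19084 exists.
Back-substitute for the Bézout coefficients:
1 = 22 − 3·7
1 = −3·51 + 7·22
1 = 7·73 − 10·51
1 = −10·343 + 47·73
1 = 47·6247 − 856·343
1 = −856·19084 + 2615·6247
So 6247·(2615) ≡ 1 (mod 19084), giving 6247⁻¹ ≡ 2615.
x ≡ 6247⁻¹·3796 ≡ 2615·3796 ≡ 2860 (mod 19084).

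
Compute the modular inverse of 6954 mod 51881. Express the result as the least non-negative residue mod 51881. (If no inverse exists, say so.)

23195

gcd(51881, 6954) by repeated division:
51881 = 7×6954 + 3203
6954 = 2×3203 + 548
3203 = 5×548 + 463
548 = 1×463 + 85
463 = 5×85 + 38
85 = 2×38 + 9
38 = 4×9 + 2
9 = 4×2 + 1
2 = 2×1 + 0
gcd = 1, so the inverse exists. Back-substitute:
1 = 9 − 4·2
1 = −4·38 + 17·9
1 = 17·85 − 38·38
1 = −38·463 + 207·85
1 = 207·548 − 245·463
1 = −245·3203 + 1432·548
1 = 1432·6954 − 3109·3203
1 = −3109·51881 + 23195·6954
So 6954·23195 ≡ 1 (mod 51881).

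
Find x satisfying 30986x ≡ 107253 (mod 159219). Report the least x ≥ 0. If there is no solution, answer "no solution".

85851

First find gcd(30986, 159219):
159219 = 5×30986 + 4289
30986 = 7×4289 + 963
4289 = 4×963 + 437
963 = 2×437 + 89
437 = 4×89 + 81
89 = 1×81 + 8
81 = 10×8 + 1
8 = 8×1 + 0
gcd = 1, so a unique solution mod 159219 exists.
Back-substitute for the Bézout coefficients:
1 = 81 − 10·8
1 = −10·89 + 11·81
1 = 11·437 − 54·89
1 = −54·963 + 119·437
1 = 119·4289 − 530·963
1 = −530·30986 + 3829·4289
1 = 3829·159219 − 19675·30986
So 30986·(-19675) ≡ 1 (mod 159219), giving 30986⁻¹ ≡ 139544.
x ≡ 30986⁻¹·107253 ≡ 139544·107253 ≡ 85851 (mod 159219).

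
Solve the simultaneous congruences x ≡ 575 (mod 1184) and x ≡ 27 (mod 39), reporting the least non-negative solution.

13599

Write x = 575 + 1184·k. Then 1184·k ≡ 27 − 575 ≡ 37 (mod 39).
Need 1184⁻¹ mod 39. Extended Euclid on (39, 14):
39 = 2*14 + 11
14 = 1*11 + 3
11 = 3*3 + 2
3 = 1*2 + 1
2 = 2*1 + 0
Back-substitute:
1 = 3 − 2
1 = −11 + 4·3
1 = 4·14 − 5·11
1 = −5·39 + 14·14
1184⁻¹ ≡ 14 (mod 39), so k ≡ 14·37 ≡ 11 (mod 39).
x = 575 + 1184·11 = 13599.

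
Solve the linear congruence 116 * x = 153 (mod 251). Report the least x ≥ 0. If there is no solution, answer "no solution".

First find gcd(116, 251):
251 = 2*116 + 19
116 = 6*19 + 2
19 = 9*2 + 1
2 = 2*1 + 0
gcd = 1, so a unique solution mod 251 exists.
Back-substitute for the Bézout coefficients:
1 = 19 − 9·2
1 = −9·116 + 55·19
1 = 55·251 − 119·116
So 116·(-119) ≡ 1 (mod 251), giving 116⁻¹ ≡ 132.
x ≡ 116⁻¹·153 ≡ 132·153 ≡ 116 (mod 251).

116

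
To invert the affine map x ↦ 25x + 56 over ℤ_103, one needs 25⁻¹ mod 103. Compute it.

Apply the Euclidean algorithm to 103 and 25:
103 = 4*25 + 3
25 = 8*3 + 1
3 = 3*1 + 0
gcd = 1, so the inverse exists. Back-substitute:
1 = 25 − 8·3
1 = −8·103 + 33·25
So 25·33 ≡ 1 (mod 103).

33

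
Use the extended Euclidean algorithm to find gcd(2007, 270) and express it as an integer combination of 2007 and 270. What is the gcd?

Apply Euclid's algorithm to 2007 and 270:
2007 = 7×270 + 117
270 = 2×117 + 36
117 = 3×36 + 9
36 = 4×9 + 0
gcd(2007, 270) = 9.
Back-substituting:
9 = 117 − 3·36
9 = −3·270 + 7·117
9 = 7·2007 − 52·270
So 9 = (7)·2007 + (-52)·270.

9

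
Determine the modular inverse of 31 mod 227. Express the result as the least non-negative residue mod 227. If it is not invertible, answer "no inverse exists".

22

Extended Euclidean algorithm:
227 = 7·31 + 10
31 = 3·10 + 1
10 = 10·1 + 0
The gcd is 1. Working backward:
1 = 31 − 3·10
1 = −3·227 + 22·31
So 31·22 ≡ 1 (mod 227).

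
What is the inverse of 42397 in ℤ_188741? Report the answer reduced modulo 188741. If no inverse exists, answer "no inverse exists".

54071

gcd(188741, 42397) by repeated division:
188741 = 4*42397 + 19153
42397 = 2*19153 + 4091
19153 = 4*4091 + 2789
4091 = 1*2789 + 1302
2789 = 2*1302 + 185
1302 = 7*185 + 7
185 = 26*7 + 3
7 = 2*3 + 1
3 = 3*1 + 0
The gcd is 1. Working backward:
1 = 7 − 2·3
1 = −2·185 + 53·7
1 = 53·1302 − 373·185
1 = −373·2789 + 799·1302
1 = 799·4091 − 1172·2789
1 = −1172·19153 + 5487·4091
1 = 5487·42397 − 12146·19153
1 = −12146·188741 + 54071·42397
So 42397·54071 ≡ 1 (mod 188741).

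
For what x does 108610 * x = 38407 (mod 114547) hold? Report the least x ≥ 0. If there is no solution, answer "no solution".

6264

First find gcd(108610, 114547):
114547 = 1×108610 + 5937
108610 = 18×5937 + 1744
5937 = 3×1744 + 705
1744 = 2×705 + 334
705 = 2×334 + 37
334 = 9×37 + 1
37 = 37×1 + 0
gcd = 1, so a unique solution mod 114547 exists.
Back-substitute for the Bézout coefficients:
1 = 334 − 9·37
1 = −9·705 + 19·334
1 = 19·1744 − 47·705
1 = −47·5937 + 160·1744
1 = 160·108610 − 2927·5937
1 = −2927·114547 + 3087·108610
So 108610·(3087) ≡ 1 (mod 114547), giving 108610⁻¹ ≡ 3087.
x ≡ 108610⁻¹·38407 ≡ 3087·38407 ≡ 6264 (mod 114547).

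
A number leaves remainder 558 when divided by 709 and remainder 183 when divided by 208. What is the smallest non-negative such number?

Write x = 558 + 709·k. Then 709·k ≡ 183 − 558 ≡ 41 (mod 208).
Need 709⁻¹ mod 208. Extended Euclid on (208, 85):
208 = 2*85 + 38
85 = 2*38 + 9
38 = 4*9 + 2
9 = 4*2 + 1
2 = 2*1 + 0
Back-substitute:
1 = 9 − 4·2
1 = −4·38 + 17·9
1 = 17·85 − 38·38
1 = −38·208 + 93·85
709⁻¹ ≡ 93 (mod 208), so k ≡ 93·41 ≡ 69 (mod 208).
x = 558 + 709·69 = 49479.

49479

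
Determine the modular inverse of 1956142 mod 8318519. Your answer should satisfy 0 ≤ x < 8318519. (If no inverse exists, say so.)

4635643

Run Euclid on (8318519, 1956142):
8318519 = 4*1956142 + 493951
1956142 = 3*493951 + 474289
493951 = 1*474289 + 19662
474289 = 24*19662 + 2401
19662 = 8*2401 + 454
2401 = 5*454 + 131
454 = 3*131 + 61
131 = 2*61 + 9
61 = 6*9 + 7
9 = 1*7 + 2
7 = 3*2 + 1
2 = 2*1 + 0
gcd = 1, so the inverse exists. Back-substitute:
1 = 7 − 3·2
1 = −3·9 + 4·7
1 = 4·61 − 27·9
1 = −27·131 + 58·61
1 = 58·454 − 201·131
1 = −201·2401 + 1063·454
1 = 1063·19662 − 8705·2401
1 = −8705·474289 + 209983·19662
1 = 209983·493951 − 218688·474289
1 = −218688·1956142 + 866047·493951
1 = 866047·8318519 − 3682876·1956142
Hence 1956142⁻¹ ≡ -3682876 ≡ 4635643 (mod 8318519).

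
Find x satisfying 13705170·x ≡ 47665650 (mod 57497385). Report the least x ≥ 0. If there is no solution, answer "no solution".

First find gcd(13705170, 57497385):
57497385 = 4*13705170 + 2676705
13705170 = 5*2676705 + 321645
2676705 = 8*321645 + 103545
321645 = 3*103545 + 11010
103545 = 9*11010 + 4455
11010 = 2*4455 + 2100
4455 = 2*2100 + 255
2100 = 8*255 + 60
255 = 4*60 + 15
60 = 4*15 + 0
gcd = 15 and 15 | 47665650, so solutions exist. Divide through by 15: 913678x ≡ 3177710 (mod 3833159).
Now find 913678⁻¹ mod 3833159:
3833159 = 4*913678 + 178447
913678 = 5*178447 + 21443
178447 = 8*21443 + 6903
21443 = 3*6903 + 734
6903 = 9*734 + 297
734 = 2*297 + 140
297 = 2*140 + 17
140 = 8*17 + 4
17 = 4*4 + 1
4 = 4*1 + 0
Back-substitute:
1 = 17 − 4·4
1 = −4·140 + 33·17
1 = 33·297 − 70·140
1 = −70·734 + 173·297
1 = 173·6903 − 1627·734
1 = −1627·21443 + 5054·6903
1 = 5054·178447 − 42059·21443
1 = −42059·913678 + 215349·178447
1 = 215349·3833159 − 903455·913678
So 913678·(-903455) ≡ 1 (mod 3833159), i.e. 913678⁻¹ ≡ 2929704.
Then x ≡ 2929704·3177710 ≡ 3108180 (mod 3833159); the smallest non-negative solution is x = 3108180.

3108180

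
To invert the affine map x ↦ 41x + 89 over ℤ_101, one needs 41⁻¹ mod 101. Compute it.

Apply the Euclidean algorithm to 101 and 41:
101 = 2×41 + 19
41 = 2×19 + 3
19 = 6×3 + 1
3 = 3×1 + 0
Since gcd(41, 101) = 1, back-substitute to write 1 as a combination:
1 = 19 − 6·3
1 = −6·41 + 13·19
1 = 13·101 − 32·41
Hence 41⁻¹ ≡ -32 ≡ 69 (mod 101).

69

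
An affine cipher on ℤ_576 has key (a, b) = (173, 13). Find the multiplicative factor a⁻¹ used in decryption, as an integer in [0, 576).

293

Run Euclid on (576, 173):
576 = 3×173 + 57
173 = 3×57 + 2
57 = 28×2 + 1
2 = 2×1 + 0
Since gcd(173, 576) = 1, back-substitute to write 1 as a combination:
1 = 57 − 28·2
1 = −28·173 + 85·57
1 = 85·576 − 283·173
So 173·(-283) ≡ 1 (mod 576), and -283 ≡ 293 (mod 576).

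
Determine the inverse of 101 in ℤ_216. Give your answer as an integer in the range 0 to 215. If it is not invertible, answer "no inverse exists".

Run Euclid on (216, 101):
216 = 2*101 + 14
101 = 7*14 + 3
14 = 4*3 + 2
3 = 1*2 + 1
2 = 2*1 + 0
Since gcd(101, 216) = 1, back-substitute to write 1 as a combination:
1 = 3 − 2
1 = −14 + 5·3
1 = 5·101 − 36·14
1 = −36·216 + 77·101
So 101·77 ≡ 1 (mod 216).

77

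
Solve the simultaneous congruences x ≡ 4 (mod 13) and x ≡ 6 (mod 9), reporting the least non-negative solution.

Write x = 4 + 13·k. Then 13·k ≡ 6 − 4 ≡ 2 (mod 9).
Need 13⁻¹ mod 9. Extended Euclid on (9, 4):
9 = 2*4 + 1
4 = 4*1 + 0
Back-substitute:
1 = 9 − 2·4
13⁻¹ ≡ 7 (mod 9), so k ≡ 7·2 ≡ 5 (mod 9).
x = 4 + 13·5 = 69.

69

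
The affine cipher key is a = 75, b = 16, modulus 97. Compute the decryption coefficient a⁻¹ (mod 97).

gcd(97, 75) by repeated division:
97 = 1×75 + 22
75 = 3×22 + 9
22 = 2×9 + 4
9 = 2×4 + 1
4 = 4×1 + 0
The gcd is 1. Working backward:
1 = 9 − 2·4
1 = −2·22 + 5·9
1 = 5·75 − 17·22
1 = −17·97 + 22·75
So 75·22 ≡ 1 (mod 97).

22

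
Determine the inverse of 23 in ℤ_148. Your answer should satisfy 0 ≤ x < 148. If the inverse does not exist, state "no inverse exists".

Apply the Euclidean algorithm to 148 and 23:
148 = 6*23 + 10
23 = 2*10 + 3
10 = 3*3 + 1
3 = 3*1 + 0
Since gcd(23, 148) = 1, back-substitute to write 1 as a combination:
1 = 10 − 3·3
1 = −3·23 + 7·10
1 = 7·148 − 45·23
So 23·(-45) ≡ 1 (mod 148), and -45 ≡ 103 (mod 148).

103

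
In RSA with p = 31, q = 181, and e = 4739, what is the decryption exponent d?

φ(n) = (p−1)(q−1) = 30·180 = 5400.
Need d with 4739·d ≡ 1 (mod 5400). Apply the extended Euclidean algorithm:
5400 = 1·4739 + 661
4739 = 7·661 + 112
661 = 5·112 + 101
112 = 1·101 + 11
101 = 9·11 + 2
11 = 5·2 + 1
2 = 2·1 + 0
Back-substitute:
1 = 11 − 5·2
1 = −5·101 + 46·11
1 = 46·112 − 51·101
1 = −51·661 + 301·112
1 = 301·4739 − 2158·661
1 = −2158·5400 + 2459·4739
So 4739·2459 ≡ 1 (mod 5400), hence d = 2459.

2459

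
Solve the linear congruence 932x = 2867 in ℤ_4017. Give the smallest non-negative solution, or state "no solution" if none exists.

697

First find gcd(932, 4017):
4017 = 4·932 + 289
932 = 3·289 + 65
289 = 4·65 + 29
65 = 2·29 + 7
29 = 4·7 + 1
7 = 7·1 + 0
gcd = 1, so a unique solution mod 4017 exists.
Back-substitute for the Bézout coefficients:
1 = 29 − 4·7
1 = −4·65 + 9·29
1 = 9·289 − 40·65
1 = −40·932 + 129·289
1 = 129·4017 − 556·932
So 932·(-556) ≡ 1 (mod 4017), giving 932⁻¹ ≡ 3461.
x ≡ 932⁻¹·2867 ≡ 3461·2867 ≡ 697 (mod 4017).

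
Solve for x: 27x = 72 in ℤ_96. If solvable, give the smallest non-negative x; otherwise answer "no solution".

First find gcd(27, 96):
96 = 3·27 + 15
27 = 1·15 + 12
15 = 1·12 + 3
12 = 4·3 + 0
gcd = 3 and 3 | 72, so solutions exist. Divide through by 3: 9x ≡ 24 (mod 32).
Now find 9⁻¹ mod 32:
32 = 3*9 + 5
9 = 1*5 + 4
5 = 1*4 + 1
4 = 4*1 + 0
Back-substitute:
1 = 5 − 4
1 = −9 + 2·5
1 = 2·32 − 7·9
So 9·(-7) ≡ 1 (mod 32), i.e. 9⁻¹ ≡ 25.
Then x ≡ 25·24 ≡ 24 (mod 32); the smallest non-negative solution is x = 24.

24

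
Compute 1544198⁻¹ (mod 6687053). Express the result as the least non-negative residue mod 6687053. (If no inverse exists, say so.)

2751088

Apply the Euclidean algorithm to 6687053 and 1544198:
6687053 = 4×1544198 + 510261
1544198 = 3×510261 + 13415
510261 = 38×13415 + 491
13415 = 27×491 + 158
491 = 3×158 + 17
158 = 9×17 + 5
17 = 3×5 + 2
5 = 2×2 + 1
2 = 2×1 + 0
gcd = 1, so the inverse exists. Back-substitute:
1 = 5 − 2·2
1 = −2·17 + 7·5
1 = 7·158 − 65·17
1 = −65·491 + 202·158
1 = 202·13415 − 5519·491
1 = −5519·510261 + 209924·13415
1 = 209924·1544198 − 635291·510261
1 = −635291·6687053 + 2751088·1544198
So 1544198·2751088 ≡ 1 (mod 6687053).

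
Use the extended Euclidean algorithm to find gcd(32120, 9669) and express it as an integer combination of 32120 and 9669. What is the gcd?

11

Repeated division:
32120 = 3·9669 + 3113
9669 = 3·3113 + 330
3113 = 9·330 + 143
330 = 2·143 + 44
143 = 3·44 + 11
44 = 4·11 + 0
gcd(32120, 9669) = 11.
Express as a combination:
11 = 143 − 3·44
11 = −3·330 + 7·143
11 = 7·3113 − 66·330
11 = −66·9669 + 205·3113
11 = 205·32120 − 681·9669
So 11 = (205)·32120 + (-681)·9669.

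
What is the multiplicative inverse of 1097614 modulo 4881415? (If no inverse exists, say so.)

no inverse exists

Compute gcd(1097614, 4881415):
4881415 = 4*1097614 + 490959
1097614 = 2*490959 + 115696
490959 = 4*115696 + 28175
115696 = 4*28175 + 2996
28175 = 9*2996 + 1211
2996 = 2*1211 + 574
1211 = 2*574 + 63
574 = 9*63 + 7
63 = 9*7 + 0
The gcd is 7, not 1, hence no inverse exists.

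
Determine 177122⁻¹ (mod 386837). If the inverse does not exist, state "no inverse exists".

no inverse exists

Euclidean algorithm on 386837, 177122:
386837 = 2·177122 + 32593
177122 = 5·32593 + 14157
32593 = 2·14157 + 4279
14157 = 3·4279 + 1320
4279 = 3·1320 + 319
1320 = 4·319 + 44
319 = 7·44 + 11
44 = 4·11 + 0
The gcd is 11, not 1, hence no inverse exists.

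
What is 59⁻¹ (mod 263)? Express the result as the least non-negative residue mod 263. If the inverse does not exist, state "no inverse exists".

Run Euclid on (263, 59):
263 = 4·59 + 27
59 = 2·27 + 5
27 = 5·5 + 2
5 = 2·2 + 1
2 = 2·1 + 0
gcd = 1, so the inverse exists. Back-substitute:
1 = 5 − 2·2
1 = −2·27 + 11·5
1 = 11·59 − 24·27
1 = −24·263 + 107·59
So 59·107 ≡ 1 (mod 263).

107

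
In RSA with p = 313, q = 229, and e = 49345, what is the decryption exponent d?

φ(n) = (p−1)(q−1) = 312·228 = 71136.
Need d with 49345·d ≡ 1 (mod 71136). Apply the extended Euclidean algorithm:
71136 = 1*49345 + 21791
49345 = 2*21791 + 5763
21791 = 3*5763 + 4502
5763 = 1*4502 + 1261
4502 = 3*1261 + 719
1261 = 1*719 + 542
719 = 1*542 + 177
542 = 3*177 + 11
177 = 16*11 + 1
11 = 11*1 + 0
Back-substitute:
1 = 177 − 16·11
1 = −16·542 + 49·177
1 = 49·719 − 65·542
1 = −65·1261 + 114·719
1 = 114·4502 − 407·1261
1 = −407·5763 + 521·4502
1 = 521·21791 − 1970·5763
1 = −1970·49345 + 4461·21791
1 = 4461·71136 − 6431·49345
So 49345·(-6431) ≡ 1 (mod 71136), hence d ≡ -6431 ≡ 64705 (mod 71136).

64705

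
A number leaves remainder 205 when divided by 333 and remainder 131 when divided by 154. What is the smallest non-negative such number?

11527

Write x = 205 + 333·k. Then 333·k ≡ 131 − 205 ≡ 80 (mod 154).
Need 333⁻¹ mod 154. Extended Euclid on (154, 25):
154 = 6·25 + 4
25 = 6·4 + 1
4 = 4·1 + 0
Back-substitute:
1 = 25 − 6·4
1 = −6·154 + 37·25
333⁻¹ ≡ 37 (mod 154), so k ≡ 37·80 ≡ 34 (mod 154).
x = 205 + 333·34 = 11527.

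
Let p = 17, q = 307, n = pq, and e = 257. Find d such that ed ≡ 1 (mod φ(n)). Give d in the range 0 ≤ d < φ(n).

1505

φ(n) = (p−1)(q−1) = 16·306 = 4896.
Need d with 257·d ≡ 1 (mod 4896). Apply the extended Euclidean algorithm:
4896 = 19*257 + 13
257 = 19*13 + 10
13 = 1*10 + 3
10 = 3*3 + 1
3 = 3*1 + 0
Back-substitute:
1 = 10 − 3·3
1 = −3·13 + 4·10
1 = 4·257 − 79·13
1 = −79·4896 + 1505·257
So 257·1505 ≡ 1 (mod 4896), hence d = 1505.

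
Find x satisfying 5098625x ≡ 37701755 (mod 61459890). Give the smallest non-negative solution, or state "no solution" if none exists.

879157

First find gcd(5098625, 61459890):
61459890 = 12·5098625 + 276390
5098625 = 18·276390 + 123605
276390 = 2·123605 + 29180
123605 = 4·29180 + 6885
29180 = 4·6885 + 1640
6885 = 4·1640 + 325
1640 = 5·325 + 15
325 = 21·15 + 10
15 = 1·10 + 5
10 = 2·5 + 0
gcd = 5 and 5 | 37701755, so solutions exist. Divide through by 5: 1019725x ≡ 7540351 (mod 12291978).
Now find 1019725⁻¹ mod 12291978:
12291978 = 12×1019725 + 55278
1019725 = 18×55278 + 24721
55278 = 2×24721 + 5836
24721 = 4×5836 + 1377
5836 = 4×1377 + 328
1377 = 4×328 + 65
328 = 5×65 + 3
65 = 21×3 + 2
3 = 1×2 + 1
2 = 2×1 + 0
Back-substitute:
1 = 3 − 2
1 = −65 + 22·3
1 = 22·328 − 111·65
1 = −111·1377 + 466·328
1 = 466·5836 − 1975·1377
1 = −1975·24721 + 8366·5836
1 = 8366·55278 − 18707·24721
1 = −18707·1019725 + 345092·55278
1 = 345092·12291978 − 4159811·1019725
So 1019725·(-4159811) ≡ 1 (mod 12291978), i.e. 1019725⁻¹ ≡ 8132167.
Then x ≡ 8132167·7540351 ≡ 879157 (mod 12291978); the smallest non-negative solution is x = 879157.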